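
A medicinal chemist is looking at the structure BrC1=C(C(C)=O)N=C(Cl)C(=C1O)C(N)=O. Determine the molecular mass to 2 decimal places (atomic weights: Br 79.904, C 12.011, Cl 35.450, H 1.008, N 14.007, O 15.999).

293.50 g/mol

First, the molecular formula is C8H6BrClN2O3 (counting implicit H from valence).
  Br: 1 × 79.904 = 79.904
  C: 8 × 12.011 = 96.088
  Cl: 1 × 35.450 = 35.450
  H: 6 × 1.008 = 6.048
  N: 2 × 14.007 = 28.014
  O: 3 × 15.999 = 47.997
Sum: 1×79.904 + 8×12.011 + 1×35.450 + 6×1.008 + 2×14.007 + 3×15.999 = 293.501 → 293.50 g/mol.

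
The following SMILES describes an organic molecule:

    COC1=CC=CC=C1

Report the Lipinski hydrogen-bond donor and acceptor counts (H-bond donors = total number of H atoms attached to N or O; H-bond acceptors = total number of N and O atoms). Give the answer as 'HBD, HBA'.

0, 1

Donors: find every N or O and count the H atoms it carries.
  atom 2 (O): bond orders sum to 2 → 0 H
Lipinski HBD = 0.
Acceptors: N atoms = 0, O atoms = 1 → HBA = 1.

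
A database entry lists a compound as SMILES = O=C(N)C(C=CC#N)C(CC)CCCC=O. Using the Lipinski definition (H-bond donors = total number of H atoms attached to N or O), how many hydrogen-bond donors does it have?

Donors: find every N or O and count the H atoms it carries.
  atom 1 (O): bond orders sum to 2 → 0 H
  atom 3 (N): bond orders sum to 1 → 2 H
  atom 8 (N): bond orders sum to 3 → 0 H
  atom 16 (O): bond orders sum to 2 → 0 H
Lipinski HBD = 2.

2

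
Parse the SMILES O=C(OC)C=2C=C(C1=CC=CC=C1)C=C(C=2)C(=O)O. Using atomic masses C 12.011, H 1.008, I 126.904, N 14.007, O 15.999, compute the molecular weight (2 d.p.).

256.26 g/mol

First, the molecular formula is C15H12O4 (counting implicit H from valence).
  C: 15 × 12.011 = 180.165
  H: 12 × 1.008 = 12.096
  O: 4 × 15.999 = 63.996
Sum: 15×12.011 + 12×1.008 + 4×15.999 = 256.257 → 256.26 g/mol.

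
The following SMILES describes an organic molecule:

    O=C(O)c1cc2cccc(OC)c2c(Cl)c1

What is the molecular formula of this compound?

Walk through each heavy atom and fill implicit hydrogens from standard valence (C 4, N 3, O 2, S 2, halogen 1); for lowercase aromatic atoms, an aromatic c carries 1 H when it has two neighbours and 0 H with three, and aromatic n carries 0 H:
  atom 1: O, bond orders sum to 2 (valence 2) → 0 H
  atom 2: C, bond orders sum to 4 (valence 4) → 0 H
  atom 3: O, bond orders sum to 1 (valence 2) → 1 H
  atom 4: aromatic c, 3 neighbours → 0 H
  atom 5: aromatic c, 2 neighbours → 1 H
  atom 6: aromatic c, 3 neighbours → 0 H
  atom 7: aromatic c, 2 neighbours → 1 H
  atom 8: aromatic c, 2 neighbours → 1 H
  atom 9: aromatic c, 2 neighbours → 1 H
  atom 10: aromatic c, 3 neighbours → 0 H
  atom 11: O, bond orders sum to 2 (valence 2) → 0 H
  atom 12: C, bond orders sum to 1 (valence 4) → 3 H
  atom 13: aromatic c, 3 neighbours → 0 H
  atom 14: aromatic c, 3 neighbours → 0 H
  atom 15: Cl (halogen, monovalent) → 0 H
  atom 16: aromatic c, 2 neighbours → 1 H
Totals → C:12, H:9, Cl:1, O:3.

C12H9ClO3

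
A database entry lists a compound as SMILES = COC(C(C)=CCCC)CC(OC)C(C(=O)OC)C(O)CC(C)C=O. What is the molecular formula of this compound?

Walk through each heavy atom and fill implicit hydrogens from standard valence (C 4, N 3, O 2, S 2, halogen 1):
  atom 1: C, bond orders sum to 1 (valence 4) → 3 H
  atom 2: O, bond orders sum to 2 (valence 2) → 0 H
  atom 3: C, bond orders sum to 3 (valence 4) → 1 H
  atom 4: C, bond orders sum to 4 (valence 4) → 0 H
  atom 5: C, bond orders sum to 1 (valence 4) → 3 H
  atom 6: C, bond orders sum to 3 (valence 4) → 1 H
  atom 7: C, bond orders sum to 2 (valence 4) → 2 H
  atom 8: C, bond orders sum to 2 (valence 4) → 2 H
  atom 9: C, bond orders sum to 1 (valence 4) → 3 H
  atom 10: C, bond orders sum to 2 (valence 4) → 2 H
  atom 11: C, bond orders sum to 3 (valence 4) → 1 H
  atom 12: O, bond orders sum to 2 (valence 2) → 0 H
  atom 13: C, bond orders sum to 1 (valence 4) → 3 H
  atom 14: C, bond orders sum to 3 (valence 4) → 1 H
  atom 15: C, bond orders sum to 4 (valence 4) → 0 H
  atom 16: O, bond orders sum to 2 (valence 2) → 0 H
  atom 17: O, bond orders sum to 2 (valence 2) → 0 H
  atom 18: C, bond orders sum to 1 (valence 4) → 3 H
  atom 19: C, bond orders sum to 3 (valence 4) → 1 H
  atom 20: O, bond orders sum to 1 (valence 2) → 1 H
  atom 21: C, bond orders sum to 2 (valence 4) → 2 H
  atom 22: C, bond orders sum to 3 (valence 4) → 1 H
  atom 23: C, bond orders sum to 1 (valence 4) → 3 H
  atom 24: C, bond orders sum to 3 (valence 4) → 1 H
  atom 25: O, bond orders sum to 2 (valence 2) → 0 H
Totals → C:19, H:34, O:6.
In Hill order: C19H34O6.

C19H34O6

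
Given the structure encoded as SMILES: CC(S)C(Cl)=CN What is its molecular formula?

Walk through each heavy atom and fill implicit hydrogens from standard valence (C 4, N 3, O 2, S 2, halogen 1):
  atom 1: C, bond orders sum to 1 (valence 4) → 3 H
  atom 2: C, bond orders sum to 3 (valence 4) → 1 H
  atom 3: S, bond orders sum to 1 (valence 2) → 1 H
  atom 4: C, bond orders sum to 4 (valence 4) → 0 H
  atom 5: Cl (halogen, monovalent) → 0 H
  atom 6: C, bond orders sum to 3 (valence 4) → 1 H
  atom 7: N, bond orders sum to 1 (valence 3) → 2 H
Totals → C:4, H:8, Cl:1, N:1, S:1.
In Hill order: C4H8ClNS.

C4H8ClNS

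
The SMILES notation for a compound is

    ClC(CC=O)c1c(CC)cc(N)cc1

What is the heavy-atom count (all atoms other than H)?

14

Every atom symbol written in the SMILES (organic subset) is one heavy atom; implicit H are not written.
Heavy atoms by element → C:11, Cl:1, N:1, O:1.
Total: 14.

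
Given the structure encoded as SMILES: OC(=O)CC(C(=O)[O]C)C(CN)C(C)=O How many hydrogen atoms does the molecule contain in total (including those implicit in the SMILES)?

Walk through each heavy atom and fill implicit hydrogens from standard valence (C 4, N 3, O 2, S 2, halogen 1):
  atom 1: O, bond orders sum to 1 (valence 2) → 1 H
  atom 2: C, bond orders sum to 4 (valence 4) → 0 H
  atom 3: O, bond orders sum to 2 (valence 2) → 0 H
  atom 4: C, bond orders sum to 2 (valence 4) → 2 H
  atom 5: C, bond orders sum to 3 (valence 4) → 1 H
  atom 6: C, bond orders sum to 4 (valence 4) → 0 H
  atom 7: O, bond orders sum to 2 (valence 2) → 0 H
  atom 8: O with explicit H count 0
  atom 9: C, bond orders sum to 1 (valence 4) → 3 H
  atom 10: C, bond orders sum to 3 (valence 4) → 1 H
  atom 11: C, bond orders sum to 2 (valence 4) → 2 H
  atom 12: N, bond orders sum to 1 (valence 3) → 2 H
  atom 13: C, bond orders sum to 4 (valence 4) → 0 H
  atom 14: C, bond orders sum to 1 (valence 4) → 3 H
  atom 15: O, bond orders sum to 2 (valence 2) → 0 H
Total hydrogens: 15.

15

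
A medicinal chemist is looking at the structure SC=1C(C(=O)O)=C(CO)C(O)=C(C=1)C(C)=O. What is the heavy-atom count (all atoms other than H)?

16

Every atom symbol written in the SMILES (organic subset) is one heavy atom; implicit H are not written.
Heavy atoms by element → C:10, O:5, S:1.
Total: 16.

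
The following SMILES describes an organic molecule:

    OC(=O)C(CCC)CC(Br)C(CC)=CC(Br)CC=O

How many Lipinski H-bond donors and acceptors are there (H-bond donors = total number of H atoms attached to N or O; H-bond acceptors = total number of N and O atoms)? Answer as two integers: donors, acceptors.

Donors: find every N or O and count the H atoms it carries.
  atom 1 (O): bond orders sum to 1 → 1 H
  atom 3 (O): bond orders sum to 2 → 0 H
  atom 19 (O): bond orders sum to 2 → 0 H
Lipinski HBD = 1.
Acceptors: N atoms = 0, O atoms = 3 → HBA = 3.

1, 3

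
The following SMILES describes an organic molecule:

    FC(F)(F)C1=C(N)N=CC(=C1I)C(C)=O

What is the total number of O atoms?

1

Scan the SMILES for O atoms (remember two-letter symbols like Cl and Br are single atoms).
Oxygen count: 1.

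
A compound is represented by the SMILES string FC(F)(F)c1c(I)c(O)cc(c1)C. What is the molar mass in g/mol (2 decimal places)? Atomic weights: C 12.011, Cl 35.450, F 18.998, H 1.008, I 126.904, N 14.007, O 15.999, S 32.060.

First, the molecular formula is C8H6F3IO (counting implicit H from valence).
  C: 8 × 12.011 = 96.088
  F: 3 × 18.998 = 56.994
  H: 6 × 1.008 = 6.048
  I: 1 × 126.904 = 126.904
  O: 1 × 15.999 = 15.999
Sum: 8×12.011 + 3×18.998 + 6×1.008 + 1×126.904 + 1×15.999 = 302.033 → 302.03 g/mol.

302.03 g/mol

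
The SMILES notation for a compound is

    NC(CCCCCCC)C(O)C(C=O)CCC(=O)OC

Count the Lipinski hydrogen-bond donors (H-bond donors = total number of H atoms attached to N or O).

3

Donors: find every N or O and count the H atoms it carries.
  atom 1 (N): bond orders sum to 1 → 2 H
  atom 11 (O): bond orders sum to 1 → 1 H
  atom 14 (O): bond orders sum to 2 → 0 H
  atom 18 (O): bond orders sum to 2 → 0 H
  atom 19 (O): bond orders sum to 2 → 0 H
Lipinski HBD = 3.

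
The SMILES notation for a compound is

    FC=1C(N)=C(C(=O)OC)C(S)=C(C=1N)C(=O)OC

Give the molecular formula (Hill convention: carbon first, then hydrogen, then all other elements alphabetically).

Walk through each heavy atom and fill implicit hydrogens from standard valence (C 4, N 3, O 2, S 2, halogen 1):
  atom 1: F (halogen, monovalent) → 0 H
  atom 2: C, bond orders sum to 4 (valence 4) → 0 H
  atom 3: C, bond orders sum to 4 (valence 4) → 0 H
  atom 4: N, bond orders sum to 1 (valence 3) → 2 H
  atom 5: C, bond orders sum to 4 (valence 4) → 0 H
  atom 6: C, bond orders sum to 4 (valence 4) → 0 H
  atom 7: O, bond orders sum to 2 (valence 2) → 0 H
  atom 8: O, bond orders sum to 2 (valence 2) → 0 H
  atom 9: C, bond orders sum to 1 (valence 4) → 3 H
  atom 10: C, bond orders sum to 4 (valence 4) → 0 H
  atom 11: S, bond orders sum to 1 (valence 2) → 1 H
  atom 12: C, bond orders sum to 4 (valence 4) → 0 H
  atom 13: C, bond orders sum to 4 (valence 4) → 0 H
  atom 14: N, bond orders sum to 1 (valence 3) → 2 H
  atom 15: C, bond orders sum to 4 (valence 4) → 0 H
  atom 16: O, bond orders sum to 2 (valence 2) → 0 H
  atom 17: O, bond orders sum to 2 (valence 2) → 0 H
  atom 18: C, bond orders sum to 1 (valence 4) → 3 H
Totals → C:10, H:11, F:1, N:2, O:4, S:1.

C10H11FN2O4S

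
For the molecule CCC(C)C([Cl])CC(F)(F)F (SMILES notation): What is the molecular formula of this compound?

C7H12ClF3

Walk through each heavy atom and fill implicit hydrogens from standard valence (C 4, N 3, O 2, S 2, halogen 1):
  atom 1: C, bond orders sum to 1 (valence 4) → 3 H
  atom 2: C, bond orders sum to 2 (valence 4) → 2 H
  atom 3: C, bond orders sum to 3 (valence 4) → 1 H
  atom 4: C, bond orders sum to 1 (valence 4) → 3 H
  atom 5: C, bond orders sum to 3 (valence 4) → 1 H
  atom 6: Cl with explicit H count 0
  atom 7: C, bond orders sum to 2 (valence 4) → 2 H
  atom 8: C, bond orders sum to 4 (valence 4) → 0 H
  atom 9: F (halogen, monovalent) → 0 H
  atom 10: F (halogen, monovalent) → 0 H
  atom 11: F (halogen, monovalent) → 0 H
Totals → C:7, H:12, Cl:1, F:3.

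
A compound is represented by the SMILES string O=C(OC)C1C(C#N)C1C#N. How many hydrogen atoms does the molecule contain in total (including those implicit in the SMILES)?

Walk through each heavy atom and fill implicit hydrogens from standard valence (C 4, N 3, O 2, S 2, halogen 1):
  atom 1: O, bond orders sum to 2 (valence 2) → 0 H
  atom 2: C, bond orders sum to 4 (valence 4) → 0 H
  atom 3: O, bond orders sum to 2 (valence 2) → 0 H
  atom 4: C, bond orders sum to 1 (valence 4) → 3 H
  atom 5: C, bond orders sum to 3 (valence 4) → 1 H
  atom 6: C, bond orders sum to 3 (valence 4) → 1 H
  atom 7: C, bond orders sum to 4 (valence 4) → 0 H
  atom 8: N, bond orders sum to 3 (valence 3) → 0 H
  atom 9: C, bond orders sum to 3 (valence 4) → 1 H
  atom 10: C, bond orders sum to 4 (valence 4) → 0 H
  atom 11: N, bond orders sum to 3 (valence 3) → 0 H
Total hydrogens: 6.

6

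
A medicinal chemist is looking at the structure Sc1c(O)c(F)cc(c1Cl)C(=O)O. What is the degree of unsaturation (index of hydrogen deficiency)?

Molecular formula: C7H4ClFO3S.
DoU = (2C + 2 + N − H − X) / 2, where X is the halogen count and O/S are ignored.
    = (2·7 + 2 + 0 − 4 − 2) / 2 = 10 / 2 = 5.

5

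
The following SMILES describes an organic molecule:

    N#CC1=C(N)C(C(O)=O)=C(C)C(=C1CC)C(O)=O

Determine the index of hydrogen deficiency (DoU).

8

Molecular formula: C12H12N2O4.
DoU = (2C + 2 + N − H − X) / 2, where X is the halogen count and O/S are ignored.
    = (2·12 + 2 + 2 − 12 − 0) / 2 = 16 / 2 = 8.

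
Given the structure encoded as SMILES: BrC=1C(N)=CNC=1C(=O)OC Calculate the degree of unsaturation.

Degree of unsaturation = (number of rings) + (number of π bonds).
Ring closures in the SMILES: 1.
π bonds: 3 double bonds (each 1 DoU) → 3 DoU from unsaturation.
Total DoU = 1 + 3 = 4.

4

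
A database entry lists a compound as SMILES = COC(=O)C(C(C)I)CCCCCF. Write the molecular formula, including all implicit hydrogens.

C10H18FIO2

Walk through each heavy atom and fill implicit hydrogens from standard valence (C 4, N 3, O 2, S 2, halogen 1):
  atom 1: C, bond orders sum to 1 (valence 4) → 3 H
  atom 2: O, bond orders sum to 2 (valence 2) → 0 H
  atom 3: C, bond orders sum to 4 (valence 4) → 0 H
  atom 4: O, bond orders sum to 2 (valence 2) → 0 H
  atom 5: C, bond orders sum to 3 (valence 4) → 1 H
  atom 6: C, bond orders sum to 3 (valence 4) → 1 H
  atom 7: C, bond orders sum to 1 (valence 4) → 3 H
  atom 8: I (halogen, monovalent) → 0 H
  atom 9: C, bond orders sum to 2 (valence 4) → 2 H
  atom 10: C, bond orders sum to 2 (valence 4) → 2 H
  atom 11: C, bond orders sum to 2 (valence 4) → 2 H
  atom 12: C, bond orders sum to 2 (valence 4) → 2 H
  atom 13: C, bond orders sum to 2 (valence 4) → 2 H
  atom 14: F (halogen, monovalent) → 0 H
Totals → C:10, H:18, F:1, I:1, O:2.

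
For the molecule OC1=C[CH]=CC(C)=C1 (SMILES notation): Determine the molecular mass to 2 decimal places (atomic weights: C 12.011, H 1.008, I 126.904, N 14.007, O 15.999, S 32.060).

First, the molecular formula is C7H8O (counting implicit H from valence).
  C: 7 × 12.011 = 84.077
  H: 8 × 1.008 = 8.064
  O: 1 × 15.999 = 15.999
Sum: 7×12.011 + 8×1.008 + 1×15.999 = 108.140 → 108.14 g/mol.

108.14 g/mol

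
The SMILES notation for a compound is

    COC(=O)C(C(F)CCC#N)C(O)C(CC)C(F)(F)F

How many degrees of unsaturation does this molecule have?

3

Molecular formula: C12H17F4NO3.
DoU = (2C + 2 + N − H − X) / 2, where X is the halogen count and O/S are ignored.
    = (2·12 + 2 + 1 − 17 − 4) / 2 = 6 / 2 = 3.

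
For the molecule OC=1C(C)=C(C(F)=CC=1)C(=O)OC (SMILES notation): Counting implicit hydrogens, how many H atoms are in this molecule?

9

Walk through each heavy atom and fill implicit hydrogens from standard valence (C 4, N 3, O 2, S 2, halogen 1):
  atom 1: O, bond orders sum to 1 (valence 2) → 1 H
  atom 2: C, bond orders sum to 4 (valence 4) → 0 H
  atom 3: C, bond orders sum to 4 (valence 4) → 0 H
  atom 4: C, bond orders sum to 1 (valence 4) → 3 H
  atom 5: C, bond orders sum to 4 (valence 4) → 0 H
  atom 6: C, bond orders sum to 4 (valence 4) → 0 H
  atom 7: F (halogen, monovalent) → 0 H
  atom 8: C, bond orders sum to 3 (valence 4) → 1 H
  atom 9: C, bond orders sum to 3 (valence 4) → 1 H
  atom 10: C, bond orders sum to 4 (valence 4) → 0 H
  atom 11: O, bond orders sum to 2 (valence 2) → 0 H
  atom 12: O, bond orders sum to 2 (valence 2) → 0 H
  atom 13: C, bond orders sum to 1 (valence 4) → 3 H
Total hydrogens: 9.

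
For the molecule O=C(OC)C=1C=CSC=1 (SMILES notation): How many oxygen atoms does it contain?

2

Scan the SMILES for O atoms (remember two-letter symbols like Cl and Br are single atoms).
Oxygen count: 2.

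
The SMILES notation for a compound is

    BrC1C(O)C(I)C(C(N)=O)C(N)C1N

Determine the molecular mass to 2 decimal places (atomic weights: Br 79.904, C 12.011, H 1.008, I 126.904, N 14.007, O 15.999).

378.01 g/mol

First, the molecular formula is C7H13BrIN3O2 (counting implicit H from valence).
  Br: 1 × 79.904 = 79.904
  C: 7 × 12.011 = 84.077
  H: 13 × 1.008 = 13.104
  I: 1 × 126.904 = 126.904
  N: 3 × 14.007 = 42.021
  O: 2 × 15.999 = 31.998
Sum: 1×79.904 + 7×12.011 + 13×1.008 + 1×126.904 + 3×14.007 + 2×15.999 = 378.008 → 378.01 g/mol.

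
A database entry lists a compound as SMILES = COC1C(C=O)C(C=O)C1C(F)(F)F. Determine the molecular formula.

Walk through each heavy atom and fill implicit hydrogens from standard valence (C 4, N 3, O 2, S 2, halogen 1):
  atom 1: C, bond orders sum to 1 (valence 4) → 3 H
  atom 2: O, bond orders sum to 2 (valence 2) → 0 H
  atom 3: C, bond orders sum to 3 (valence 4) → 1 H
  atom 4: C, bond orders sum to 3 (valence 4) → 1 H
  atom 5: C, bond orders sum to 3 (valence 4) → 1 H
  atom 6: O, bond orders sum to 2 (valence 2) → 0 H
  atom 7: C, bond orders sum to 3 (valence 4) → 1 H
  atom 8: C, bond orders sum to 3 (valence 4) → 1 H
  atom 9: O, bond orders sum to 2 (valence 2) → 0 H
  atom 10: C, bond orders sum to 3 (valence 4) → 1 H
  atom 11: C, bond orders sum to 4 (valence 4) → 0 H
  atom 12: F (halogen, monovalent) → 0 H
  atom 13: F (halogen, monovalent) → 0 H
  atom 14: F (halogen, monovalent) → 0 H
Totals → C:8, H:9, F:3, O:3.

C8H9F3O3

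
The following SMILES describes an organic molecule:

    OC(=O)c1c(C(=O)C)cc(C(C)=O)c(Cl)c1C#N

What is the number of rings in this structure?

In SMILES, each pair of matching ring-closure digits denotes one ring-closing bond; the number of such bonds equals the number of independent rings.
Ring-closure bonds here: 1.

1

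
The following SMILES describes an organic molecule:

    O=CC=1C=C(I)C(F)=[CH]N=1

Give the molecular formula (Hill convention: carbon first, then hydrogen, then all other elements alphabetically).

C6H3FINO

Walk through each heavy atom and fill implicit hydrogens from standard valence (C 4, N 3, O 2, S 2, halogen 1):
  atom 1: O, bond orders sum to 2 (valence 2) → 0 H
  atom 2: C, bond orders sum to 3 (valence 4) → 1 H
  atom 3: C, bond orders sum to 4 (valence 4) → 0 H
  atom 4: C, bond orders sum to 3 (valence 4) → 1 H
  atom 5: C, bond orders sum to 4 (valence 4) → 0 H
  atom 6: I (halogen, monovalent) → 0 H
  atom 7: C, bond orders sum to 4 (valence 4) → 0 H
  atom 8: F (halogen, monovalent) → 0 H
  atom 9: C with explicit H count 1
  atom 10: N, bond orders sum to 3 (valence 3) → 0 H
Totals → C:6, H:3, F:1, I:1, N:1, O:1.
In Hill order: C6H3FINO.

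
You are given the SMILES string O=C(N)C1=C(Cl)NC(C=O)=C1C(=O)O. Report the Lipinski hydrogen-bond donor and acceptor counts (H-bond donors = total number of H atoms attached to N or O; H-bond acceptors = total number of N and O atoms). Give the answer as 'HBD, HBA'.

4, 6

Donors: find every N or O and count the H atoms it carries.
  atom 1 (O): bond orders sum to 2 → 0 H
  atom 3 (N): bond orders sum to 1 → 2 H
  atom 7 (N): bond orders sum to 2 → 1 H
  atom 10 (O): bond orders sum to 2 → 0 H
  atom 13 (O): bond orders sum to 2 → 0 H
  atom 14 (O): bond orders sum to 1 → 1 H
Lipinski HBD = 4.
Acceptors: N atoms = 2, O atoms = 4 → HBA = 6.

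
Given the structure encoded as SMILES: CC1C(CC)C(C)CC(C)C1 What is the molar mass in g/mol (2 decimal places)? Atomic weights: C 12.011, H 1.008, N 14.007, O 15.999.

First, the molecular formula is C11H22 (counting implicit H from valence).
  C: 11 × 12.011 = 132.121
  H: 22 × 1.008 = 22.176
Sum: 11×12.011 + 22×1.008 = 154.297 → 154.30 g/mol.

154.30 g/mol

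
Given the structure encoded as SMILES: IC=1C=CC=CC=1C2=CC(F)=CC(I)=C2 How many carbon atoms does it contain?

12

Count every carbon token in the SMILES (each C, including those in ring-closure positions and inside branches).
Carbon count: 12.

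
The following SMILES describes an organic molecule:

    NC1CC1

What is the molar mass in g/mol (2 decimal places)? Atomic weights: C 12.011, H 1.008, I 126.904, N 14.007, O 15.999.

57.10 g/mol

First, the molecular formula is C3H7N (counting implicit H from valence).
  C: 3 × 12.011 = 36.033
  H: 7 × 1.008 = 7.056
  N: 1 × 14.007 = 14.007
Sum: 3×12.011 + 7×1.008 + 1×14.007 = 57.096 → 57.10 g/mol.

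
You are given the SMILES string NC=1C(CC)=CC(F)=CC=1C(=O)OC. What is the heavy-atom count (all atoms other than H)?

14

Every atom symbol written in the SMILES (organic subset) is one heavy atom; implicit H are not written.
Heavy atoms by element → C:10, F:1, N:1, O:2.
Total: 14.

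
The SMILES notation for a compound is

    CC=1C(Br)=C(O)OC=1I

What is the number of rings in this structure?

In SMILES, each pair of matching ring-closure digits denotes one ring-closing bond; the number of such bonds equals the number of independent rings.
Ring-closure bonds here: 1.

1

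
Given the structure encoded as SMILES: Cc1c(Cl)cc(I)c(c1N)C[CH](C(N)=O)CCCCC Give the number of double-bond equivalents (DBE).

Molecular formula: C15H22ClIN2O.
DoU = (2C + 2 + N − H − X) / 2, where X is the halogen count and O/S are ignored.
    = (2·15 + 2 + 2 − 22 − 2) / 2 = 10 / 2 = 5.

5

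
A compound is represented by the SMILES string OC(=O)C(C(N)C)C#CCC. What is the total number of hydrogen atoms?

Walk through each heavy atom and fill implicit hydrogens from standard valence (C 4, N 3, O 2, S 2, halogen 1):
  atom 1: O, bond orders sum to 1 (valence 2) → 1 H
  atom 2: C, bond orders sum to 4 (valence 4) → 0 H
  atom 3: O, bond orders sum to 2 (valence 2) → 0 H
  atom 4: C, bond orders sum to 3 (valence 4) → 1 H
  atom 5: C, bond orders sum to 3 (valence 4) → 1 H
  atom 6: N, bond orders sum to 1 (valence 3) → 2 H
  atom 7: C, bond orders sum to 1 (valence 4) → 3 H
  atom 8: C, bond orders sum to 4 (valence 4) → 0 H
  atom 9: C, bond orders sum to 4 (valence 4) → 0 H
  atom 10: C, bond orders sum to 2 (valence 4) → 2 H
  atom 11: C, bond orders sum to 1 (valence 4) → 3 H
Total hydrogens: 13.

13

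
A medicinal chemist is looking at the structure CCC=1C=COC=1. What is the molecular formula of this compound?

Walk through each heavy atom and fill implicit hydrogens from standard valence (C 4, N 3, O 2, S 2, halogen 1):
  atom 1: C, bond orders sum to 1 (valence 4) → 3 H
  atom 2: C, bond orders sum to 2 (valence 4) → 2 H
  atom 3: C, bond orders sum to 4 (valence 4) → 0 H
  atom 4: C, bond orders sum to 3 (valence 4) → 1 H
  atom 5: C, bond orders sum to 3 (valence 4) → 1 H
  atom 6: O, bond orders sum to 2 (valence 2) → 0 H
  atom 7: C, bond orders sum to 3 (valence 4) → 1 H
Totals → C:6, H:8, O:1.

C6H8O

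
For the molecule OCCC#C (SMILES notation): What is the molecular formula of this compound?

Walk through each heavy atom and fill implicit hydrogens from standard valence (C 4, N 3, O 2, S 2, halogen 1):
  atom 1: O, bond orders sum to 1 (valence 2) → 1 H
  atom 2: C, bond orders sum to 2 (valence 4) → 2 H
  atom 3: C, bond orders sum to 2 (valence 4) → 2 H
  atom 4: C, bond orders sum to 4 (valence 4) → 0 H
  atom 5: C, bond orders sum to 3 (valence 4) → 1 H
Totals → C:4, H:6, O:1.
In Hill order: C4H6O.

C4H6O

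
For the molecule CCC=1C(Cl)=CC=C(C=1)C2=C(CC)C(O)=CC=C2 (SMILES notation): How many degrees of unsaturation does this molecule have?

8

Molecular formula: C16H17ClO.
DoU = (2C + 2 + N − H − X) / 2, where X is the halogen count and O/S are ignored.
    = (2·16 + 2 + 0 − 17 − 1) / 2 = 16 / 2 = 8.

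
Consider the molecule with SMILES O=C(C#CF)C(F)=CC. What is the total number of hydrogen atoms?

Walk through each heavy atom and fill implicit hydrogens from standard valence (C 4, N 3, O 2, S 2, halogen 1):
  atom 1: O, bond orders sum to 2 (valence 2) → 0 H
  atom 2: C, bond orders sum to 4 (valence 4) → 0 H
  atom 3: C, bond orders sum to 4 (valence 4) → 0 H
  atom 4: C, bond orders sum to 4 (valence 4) → 0 H
  atom 5: F (halogen, monovalent) → 0 H
  atom 6: C, bond orders sum to 4 (valence 4) → 0 H
  atom 7: F (halogen, monovalent) → 0 H
  atom 8: C, bond orders sum to 3 (valence 4) → 1 H
  atom 9: C, bond orders sum to 1 (valence 4) → 3 H
Total hydrogens: 4.

4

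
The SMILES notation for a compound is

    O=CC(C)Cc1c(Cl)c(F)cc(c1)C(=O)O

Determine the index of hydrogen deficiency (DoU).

6

Molecular formula: C11H10ClFO3.
DoU = (2C + 2 + N − H − X) / 2, where X is the halogen count and O/S are ignored.
    = (2·11 + 2 + 0 − 10 − 2) / 2 = 12 / 2 = 6.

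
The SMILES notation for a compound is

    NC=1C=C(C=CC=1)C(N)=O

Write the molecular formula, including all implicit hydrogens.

Walk through each heavy atom and fill implicit hydrogens from standard valence (C 4, N 3, O 2, S 2, halogen 1):
  atom 1: N, bond orders sum to 1 (valence 3) → 2 H
  atom 2: C, bond orders sum to 4 (valence 4) → 0 H
  atom 3: C, bond orders sum to 3 (valence 4) → 1 H
  atom 4: C, bond orders sum to 4 (valence 4) → 0 H
  atom 5: C, bond orders sum to 3 (valence 4) → 1 H
  atom 6: C, bond orders sum to 3 (valence 4) → 1 H
  atom 7: C, bond orders sum to 3 (valence 4) → 1 H
  atom 8: C, bond orders sum to 4 (valence 4) → 0 H
  atom 9: N, bond orders sum to 1 (valence 3) → 2 H
  atom 10: O, bond orders sum to 2 (valence 2) → 0 H
Totals → C:7, H:8, N:2, O:1.

C7H8N2O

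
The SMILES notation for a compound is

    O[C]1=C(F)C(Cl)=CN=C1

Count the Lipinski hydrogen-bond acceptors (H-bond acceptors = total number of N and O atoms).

2

N atoms: 1; O atoms: 1.
Lipinski HBA = 1 + 1 = 2.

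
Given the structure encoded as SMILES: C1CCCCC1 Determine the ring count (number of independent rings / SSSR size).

In SMILES, each pair of matching ring-closure digits denotes one ring-closing bond; the number of such bonds equals the number of independent rings.
Ring-closure bonds here: 1.

1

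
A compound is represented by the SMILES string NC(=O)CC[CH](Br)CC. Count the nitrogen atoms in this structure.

Scan the SMILES for N atoms (remember two-letter symbols like Cl and Br are single atoms).
Nitrogen count: 1.

1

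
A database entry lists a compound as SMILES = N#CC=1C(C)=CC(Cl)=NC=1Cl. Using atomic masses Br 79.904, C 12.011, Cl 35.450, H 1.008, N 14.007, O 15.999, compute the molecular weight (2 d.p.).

First, the molecular formula is C7H4Cl2N2 (counting implicit H from valence).
  C: 7 × 12.011 = 84.077
  Cl: 2 × 35.450 = 70.900
  H: 4 × 1.008 = 4.032
  N: 2 × 14.007 = 28.014
Sum: 7×12.011 + 2×35.450 + 4×1.008 + 2×14.007 = 187.023 → 187.02 g/mol.

187.02 g/mol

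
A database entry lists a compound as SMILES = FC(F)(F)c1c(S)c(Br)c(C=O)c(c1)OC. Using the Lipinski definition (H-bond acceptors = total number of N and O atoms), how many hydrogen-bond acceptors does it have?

N atoms: 0; O atoms: 2.
Lipinski HBA = 0 + 2 = 2.

2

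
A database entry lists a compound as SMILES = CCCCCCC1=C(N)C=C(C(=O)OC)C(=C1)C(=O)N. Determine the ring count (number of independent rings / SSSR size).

In SMILES, each pair of matching ring-closure digits denotes one ring-closing bond; the number of such bonds equals the number of independent rings.
Ring-closure bonds here: 1.

1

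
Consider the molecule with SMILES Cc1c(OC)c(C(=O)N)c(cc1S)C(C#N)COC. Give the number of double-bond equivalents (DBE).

7

Molecular formula: C13H16N2O3S.
DoU = (2C + 2 + N − H − X) / 2, where X is the halogen count and O/S are ignored.
    = (2·13 + 2 + 2 − 16 − 0) / 2 = 14 / 2 = 7.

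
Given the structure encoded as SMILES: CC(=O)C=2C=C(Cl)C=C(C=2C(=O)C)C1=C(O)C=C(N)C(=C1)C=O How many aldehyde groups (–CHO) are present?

The aldehyde motif appears at heavy-atom position 22 in the SMILES.
Other groups present: 1 hydroxyl, 2 ketone, 1 primary amine.
Aldehyde count: 1.

1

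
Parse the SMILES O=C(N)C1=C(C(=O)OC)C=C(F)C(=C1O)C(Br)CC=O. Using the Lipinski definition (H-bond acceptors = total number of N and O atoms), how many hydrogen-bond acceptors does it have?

6

N atoms: 1; O atoms: 5.
Lipinski HBA = 1 + 5 = 6.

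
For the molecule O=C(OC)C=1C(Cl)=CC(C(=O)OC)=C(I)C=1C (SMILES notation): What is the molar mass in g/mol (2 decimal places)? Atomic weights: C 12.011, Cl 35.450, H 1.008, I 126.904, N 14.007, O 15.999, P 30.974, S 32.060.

368.55 g/mol

First, the molecular formula is C11H10ClIO4 (counting implicit H from valence).
  C: 11 × 12.011 = 132.121
  Cl: 1 × 35.450 = 35.450
  H: 10 × 1.008 = 10.080
  I: 1 × 126.904 = 126.904
  O: 4 × 15.999 = 63.996
Sum: 11×12.011 + 1×35.450 + 10×1.008 + 1×126.904 + 4×15.999 = 368.551 → 368.55 g/mol.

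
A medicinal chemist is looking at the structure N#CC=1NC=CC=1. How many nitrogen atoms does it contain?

Scan the SMILES for N atoms (remember two-letter symbols like Cl and Br are single atoms).
Nitrogen count: 2.

2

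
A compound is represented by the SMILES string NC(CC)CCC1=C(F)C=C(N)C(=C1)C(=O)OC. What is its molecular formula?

Walk through each heavy atom and fill implicit hydrogens from standard valence (C 4, N 3, O 2, S 2, halogen 1):
  atom 1: N, bond orders sum to 1 (valence 3) → 2 H
  atom 2: C, bond orders sum to 3 (valence 4) → 1 H
  atom 3: C, bond orders sum to 2 (valence 4) → 2 H
  atom 4: C, bond orders sum to 1 (valence 4) → 3 H
  atom 5: C, bond orders sum to 2 (valence 4) → 2 H
  atom 6: C, bond orders sum to 2 (valence 4) → 2 H
  atom 7: C, bond orders sum to 4 (valence 4) → 0 H
  atom 8: C, bond orders sum to 4 (valence 4) → 0 H
  atom 9: F (halogen, monovalent) → 0 H
  atom 10: C, bond orders sum to 3 (valence 4) → 1 H
  atom 11: C, bond orders sum to 4 (valence 4) → 0 H
  atom 12: N, bond orders sum to 1 (valence 3) → 2 H
  atom 13: C, bond orders sum to 4 (valence 4) → 0 H
  atom 14: C, bond orders sum to 3 (valence 4) → 1 H
  atom 15: C, bond orders sum to 4 (valence 4) → 0 H
  atom 16: O, bond orders sum to 2 (valence 2) → 0 H
  atom 17: O, bond orders sum to 2 (valence 2) → 0 H
  atom 18: C, bond orders sum to 1 (valence 4) → 3 H
Totals → C:13, H:19, F:1, N:2, O:2.

C13H19FN2O2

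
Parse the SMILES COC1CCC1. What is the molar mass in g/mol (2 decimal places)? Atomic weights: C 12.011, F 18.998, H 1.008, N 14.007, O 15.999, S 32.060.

86.13 g/mol

First, the molecular formula is C5H10O (counting implicit H from valence).
  C: 5 × 12.011 = 60.055
  H: 10 × 1.008 = 10.080
  O: 1 × 15.999 = 15.999
Sum: 5×12.011 + 10×1.008 + 1×15.999 = 86.134 → 86.13 g/mol.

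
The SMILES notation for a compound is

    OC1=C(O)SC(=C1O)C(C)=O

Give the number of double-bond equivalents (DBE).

4

Degree of unsaturation = (number of rings) + (number of π bonds).
Ring closures in the SMILES: 1.
π bonds: 3 double bonds (each 1 DoU) → 3 DoU from unsaturation.
Total DoU = 1 + 3 = 4.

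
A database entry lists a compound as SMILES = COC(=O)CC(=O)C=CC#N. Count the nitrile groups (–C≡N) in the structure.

1

The nitrile motif appears at heavy-atom position 10 in the SMILES.
Other groups present: 1 alkene, 1 ester, 1 ketone.
Nitrile count: 1.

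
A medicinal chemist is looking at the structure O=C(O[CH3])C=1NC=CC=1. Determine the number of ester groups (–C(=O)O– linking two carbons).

1

The ester motif appears at heavy-atom position 2 in the SMILES.
Ester count: 1.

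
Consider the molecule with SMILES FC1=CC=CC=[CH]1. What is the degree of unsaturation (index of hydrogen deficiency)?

Degree of unsaturation = (number of rings) + (number of π bonds).
Ring closures in the SMILES: 1.
π bonds: 3 double bonds (each 1 DoU) → 3 DoU from unsaturation.
Total DoU = 1 + 3 = 4.

4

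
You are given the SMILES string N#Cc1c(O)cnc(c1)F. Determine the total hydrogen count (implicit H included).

Walk through each heavy atom and fill implicit hydrogens from standard valence (C 4, N 3, O 2, S 2, halogen 1); for lowercase aromatic atoms, an aromatic c carries 1 H when it has two neighbours and 0 H with three, and aromatic n carries 0 H:
  atom 1: N, bond orders sum to 3 (valence 3) → 0 H
  atom 2: C, bond orders sum to 4 (valence 4) → 0 H
  atom 3: aromatic c, 3 neighbours → 0 H
  atom 4: aromatic c, 3 neighbours → 0 H
  atom 5: O, bond orders sum to 1 (valence 2) → 1 H
  atom 6: aromatic c, 2 neighbours → 1 H
  atom 7: aromatic n, 2 neighbours → 0 H
  atom 8: aromatic c, 3 neighbours → 0 H
  atom 9: aromatic c, 2 neighbours → 1 H
  atom 10: F (halogen, monovalent) → 0 H
Total hydrogens: 3.

3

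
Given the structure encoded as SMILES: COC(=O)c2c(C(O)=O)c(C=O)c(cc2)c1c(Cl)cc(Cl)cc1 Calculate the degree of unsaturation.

11

Molecular formula: C16H10Cl2O5.
DoU = (2C + 2 + N − H − X) / 2, where X is the halogen count and O/S are ignored.
    = (2·16 + 2 + 0 − 10 − 2) / 2 = 22 / 2 = 11.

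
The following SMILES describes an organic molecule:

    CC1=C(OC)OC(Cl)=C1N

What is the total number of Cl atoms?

1

Scan the SMILES for Cl atoms (remember two-letter symbols like Cl and Br are single atoms).
Chlorine count: 1.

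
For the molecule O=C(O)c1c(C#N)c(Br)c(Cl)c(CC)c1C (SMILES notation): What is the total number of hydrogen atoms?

9

Walk through each heavy atom and fill implicit hydrogens from standard valence (C 4, N 3, O 2, S 2, halogen 1); for lowercase aromatic atoms, an aromatic c carries 1 H when it has two neighbours and 0 H with three, and aromatic n carries 0 H:
  atom 1: O, bond orders sum to 2 (valence 2) → 0 H
  atom 2: C, bond orders sum to 4 (valence 4) → 0 H
  atom 3: O, bond orders sum to 1 (valence 2) → 1 H
  atom 4: aromatic c, 3 neighbours → 0 H
  atom 5: aromatic c, 3 neighbours → 0 H
  atom 6: C, bond orders sum to 4 (valence 4) → 0 H
  atom 7: N, bond orders sum to 3 (valence 3) → 0 H
  atom 8: aromatic c, 3 neighbours → 0 H
  atom 9: Br (halogen, monovalent) → 0 H
  atom 10: aromatic c, 3 neighbours → 0 H
  atom 11: Cl (halogen, monovalent) → 0 H
  atom 12: aromatic c, 3 neighbours → 0 H
  atom 13: C, bond orders sum to 2 (valence 4) → 2 H
  atom 14: C, bond orders sum to 1 (valence 4) → 3 H
  atom 15: aromatic c, 3 neighbours → 0 H
  atom 16: C, bond orders sum to 1 (valence 4) → 3 H
Total hydrogens: 9.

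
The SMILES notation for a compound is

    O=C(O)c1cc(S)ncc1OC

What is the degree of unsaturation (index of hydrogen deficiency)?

5

Molecular formula: C7H7NO3S.
DoU = (2C + 2 + N − H − X) / 2, where X is the halogen count and O/S are ignored.
    = (2·7 + 2 + 1 − 7 − 0) / 2 = 10 / 2 = 5.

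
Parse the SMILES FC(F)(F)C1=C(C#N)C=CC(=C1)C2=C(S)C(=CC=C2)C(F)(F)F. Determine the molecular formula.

C15H7F6NS

Walk through each heavy atom and fill implicit hydrogens from standard valence (C 4, N 3, O 2, S 2, halogen 1):
  atom 1: F (halogen, monovalent) → 0 H
  atom 2: C, bond orders sum to 4 (valence 4) → 0 H
  atom 3: F (halogen, monovalent) → 0 H
  atom 4: F (halogen, monovalent) → 0 H
  atom 5: C, bond orders sum to 4 (valence 4) → 0 H
  atom 6: C, bond orders sum to 4 (valence 4) → 0 H
  atom 7: C, bond orders sum to 4 (valence 4) → 0 H
  atom 8: N, bond orders sum to 3 (valence 3) → 0 H
  atom 9: C, bond orders sum to 3 (valence 4) → 1 H
  atom 10: C, bond orders sum to 3 (valence 4) → 1 H
  atom 11: C, bond orders sum to 4 (valence 4) → 0 H
  atom 12: C, bond orders sum to 3 (valence 4) → 1 H
  atom 13: C, bond orders sum to 4 (valence 4) → 0 H
  atom 14: C, bond orders sum to 4 (valence 4) → 0 H
  atom 15: S, bond orders sum to 1 (valence 2) → 1 H
  atom 16: C, bond orders sum to 4 (valence 4) → 0 H
  atom 17: C, bond orders sum to 3 (valence 4) → 1 H
  atom 18: C, bond orders sum to 3 (valence 4) → 1 H
  atom 19: C, bond orders sum to 3 (valence 4) → 1 H
  atom 20: C, bond orders sum to 4 (valence 4) → 0 H
  atom 21: F (halogen, monovalent) → 0 H
  atom 22: F (halogen, monovalent) → 0 H
  atom 23: F (halogen, monovalent) → 0 H
Totals → C:15, H:7, F:6, N:1, S:1.
In Hill order: C15H7F6NS.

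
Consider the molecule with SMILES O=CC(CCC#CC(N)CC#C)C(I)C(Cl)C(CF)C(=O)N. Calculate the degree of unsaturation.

Molecular formula: C15H19ClFIN2O2.
DoU = (2C + 2 + N − H − X) / 2, where X is the halogen count and O/S are ignored.
    = (2·15 + 2 + 2 − 19 − 3) / 2 = 12 / 2 = 6.

6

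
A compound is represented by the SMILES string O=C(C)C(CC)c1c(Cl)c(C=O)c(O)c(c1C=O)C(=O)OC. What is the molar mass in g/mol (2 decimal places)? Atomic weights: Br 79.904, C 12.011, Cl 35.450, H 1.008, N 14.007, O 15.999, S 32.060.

First, the molecular formula is C15H15ClO6 (counting implicit H from valence).
  C: 15 × 12.011 = 180.165
  Cl: 1 × 35.450 = 35.450
  H: 15 × 1.008 = 15.120
  O: 6 × 15.999 = 95.994
Sum: 15×12.011 + 1×35.450 + 15×1.008 + 6×15.999 = 326.729 → 326.73 g/mol.

326.73 g/mol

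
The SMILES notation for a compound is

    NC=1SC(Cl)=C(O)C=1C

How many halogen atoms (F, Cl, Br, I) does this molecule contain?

Halogen atoms appear at heavy-atom position 5 (1×Cl).
Other groups present: 1 hydroxyl, 1 primary amine.
Halogen count: 1.

1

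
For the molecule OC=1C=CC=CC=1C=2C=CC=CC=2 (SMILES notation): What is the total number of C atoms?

12

Count every carbon token in the SMILES (each C, including those in ring-closure positions and inside branches).
Carbon count: 12.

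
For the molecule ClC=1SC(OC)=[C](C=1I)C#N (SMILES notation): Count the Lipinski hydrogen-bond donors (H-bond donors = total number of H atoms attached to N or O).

0

Donors: find every N or O and count the H atoms it carries.
  atom 5 (O): bond orders sum to 2 → 0 H
  atom 11 (N): bond orders sum to 3 → 0 H
Lipinski HBD = 0.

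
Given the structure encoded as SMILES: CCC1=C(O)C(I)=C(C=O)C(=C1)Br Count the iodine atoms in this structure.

1

Scan the SMILES for I atoms (remember two-letter symbols like Cl and Br are single atoms).
Iodine count: 1.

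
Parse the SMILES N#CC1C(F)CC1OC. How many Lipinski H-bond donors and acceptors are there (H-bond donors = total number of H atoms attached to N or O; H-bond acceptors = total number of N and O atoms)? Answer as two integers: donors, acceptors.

0, 2

Donors: find every N or O and count the H atoms it carries.
  atom 1 (N): bond orders sum to 3 → 0 H
  atom 8 (O): bond orders sum to 2 → 0 H
Lipinski HBD = 0.
Acceptors: N atoms = 1, O atoms = 1 → HBA = 2.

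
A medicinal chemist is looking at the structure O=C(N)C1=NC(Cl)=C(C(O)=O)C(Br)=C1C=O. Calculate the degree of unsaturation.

Degree of unsaturation = (number of rings) + (number of π bonds).
Ring closures in the SMILES: 1.
π bonds: 6 double bonds (each 1 DoU) → 6 DoU from unsaturation.
Total DoU = 1 + 6 = 7.

7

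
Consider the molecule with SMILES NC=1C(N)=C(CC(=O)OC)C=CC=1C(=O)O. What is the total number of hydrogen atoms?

Walk through each heavy atom and fill implicit hydrogens from standard valence (C 4, N 3, O 2, S 2, halogen 1):
  atom 1: N, bond orders sum to 1 (valence 3) → 2 H
  atom 2: C, bond orders sum to 4 (valence 4) → 0 H
  atom 3: C, bond orders sum to 4 (valence 4) → 0 H
  atom 4: N, bond orders sum to 1 (valence 3) → 2 H
  atom 5: C, bond orders sum to 4 (valence 4) → 0 H
  atom 6: C, bond orders sum to 2 (valence 4) → 2 H
  atom 7: C, bond orders sum to 4 (valence 4) → 0 H
  atom 8: O, bond orders sum to 2 (valence 2) → 0 H
  atom 9: O, bond orders sum to 2 (valence 2) → 0 H
  atom 10: C, bond orders sum to 1 (valence 4) → 3 H
  atom 11: C, bond orders sum to 3 (valence 4) → 1 H
  atom 12: C, bond orders sum to 3 (valence 4) → 1 H
  atom 13: C, bond orders sum to 4 (valence 4) → 0 H
  atom 14: C, bond orders sum to 4 (valence 4) → 0 H
  atom 15: O, bond orders sum to 2 (valence 2) → 0 H
  atom 16: O, bond orders sum to 1 (valence 2) → 1 H
Total hydrogens: 12.

12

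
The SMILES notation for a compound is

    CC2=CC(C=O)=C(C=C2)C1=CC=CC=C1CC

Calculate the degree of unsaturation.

9

Degree of unsaturation = (number of rings) + (number of π bonds).
Ring closures in the SMILES: 2.
π bonds: 7 double bonds (each 1 DoU) → 7 DoU from unsaturation.
Total DoU = 2 + 7 = 9.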